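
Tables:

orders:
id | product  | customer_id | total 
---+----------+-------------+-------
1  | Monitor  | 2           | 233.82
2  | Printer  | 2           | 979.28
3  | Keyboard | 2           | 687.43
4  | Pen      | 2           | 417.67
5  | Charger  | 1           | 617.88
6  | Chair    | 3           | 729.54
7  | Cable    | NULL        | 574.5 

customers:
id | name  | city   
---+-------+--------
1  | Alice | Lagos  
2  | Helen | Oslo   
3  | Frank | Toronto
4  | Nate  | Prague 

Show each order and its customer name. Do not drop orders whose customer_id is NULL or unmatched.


LEFT JOIN keeps every row from orders (the left table); where customer_id has no match in customers, the customer columns become NULL. Walk through each order:
  - order 1 (Monitor): customer_id=2 -> matches Helen
  - order 2 (Printer): customer_id=2 -> matches Helen
  - order 3 (Keyboard): customer_id=2 -> matches Helen
  - order 4 (Pen): customer_id=2 -> matches Helen
  - order 5 (Charger): customer_id=1 -> matches Alice
  - order 6 (Chair): customer_id=3 -> matches Frank
  - order 7 (Cable): customer_id=NULL, no match -> kept with NULL
All 7 rows appear; 1 has NULL customer.

SQL:
SELECT a.product, b.name AS customer
FROM orders a
LEFT JOIN customers b ON a.customer_id = b.id

Result:
product  | customer
---------+---------
Monitor  | Helen   
Printer  | Helen   
Keyboard | Helen   
Pen      | Helen   
Charger  | Alice   
Chair    | Frank   
Cable    | NULL    


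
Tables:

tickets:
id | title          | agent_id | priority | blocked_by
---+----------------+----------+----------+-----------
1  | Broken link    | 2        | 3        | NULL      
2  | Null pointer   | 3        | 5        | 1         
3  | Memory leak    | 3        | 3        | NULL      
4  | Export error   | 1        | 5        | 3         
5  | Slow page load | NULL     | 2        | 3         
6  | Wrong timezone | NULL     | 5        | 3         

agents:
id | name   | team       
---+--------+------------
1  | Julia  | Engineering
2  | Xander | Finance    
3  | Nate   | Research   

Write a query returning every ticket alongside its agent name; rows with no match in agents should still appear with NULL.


LEFT JOIN keeps every row from tickets (the left table); where agent_id has no match in agents, the agent columns become NULL. Walk through each ticket:
  - ticket 1 (Broken link): agent_id=2 -> matches Xander
  - ticket 2 (Null pointer): agent_id=3 -> matches Nate
  - ticket 3 (Memory leak): agent_id=3 -> matches Nate
  - ticket 4 (Export error): agent_id=1 -> matches Julia
  - ticket 5 (Slow page load): agent_id=NULL, no match -> kept with NULL
  - ticket 6 (Wrong timezone): agent_id=NULL, no match -> kept with NULL
All 6 rows appear; 2 have NULL agent.

SQL:
SELECT a.title, b.name AS agent
FROM tickets a
LEFT JOIN agents b ON a.agent_id = b.id

Result:
title          | agent 
---------------+-------
Broken link    | Xander
Null pointer   | Nate  
Memory leak    | Nate  
Export error   | Julia 
Slow page load | NULL  
Wrong timezone | NULL  


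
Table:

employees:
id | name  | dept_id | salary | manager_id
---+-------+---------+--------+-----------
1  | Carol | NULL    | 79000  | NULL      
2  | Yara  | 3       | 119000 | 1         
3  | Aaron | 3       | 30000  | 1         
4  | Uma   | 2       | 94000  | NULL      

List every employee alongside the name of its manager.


This is a self-join: employees is joined to a second copy of itself, matching each row's manager_id to another row's id. Use LEFT JOIN so rows with manager_id=NULL are kept.
  - employee 1 (Carol): manager_id=NULL -> NULL
  - employee 2 (Yara): manager_id=1 -> Carol
  - employee 3 (Aaron): manager_id=1 -> Carol
  - employee 4 (Uma): manager_id=NULL -> NULL

SQL:
SELECT a.name AS item, b.name AS manager
FROM employees a
LEFT JOIN employees b ON a.manager_id = b.id

Result:
item  | manager
------+--------
Carol | NULL   
Yara  | Carol  
Aaron | Carol  
Uma   | NULL   


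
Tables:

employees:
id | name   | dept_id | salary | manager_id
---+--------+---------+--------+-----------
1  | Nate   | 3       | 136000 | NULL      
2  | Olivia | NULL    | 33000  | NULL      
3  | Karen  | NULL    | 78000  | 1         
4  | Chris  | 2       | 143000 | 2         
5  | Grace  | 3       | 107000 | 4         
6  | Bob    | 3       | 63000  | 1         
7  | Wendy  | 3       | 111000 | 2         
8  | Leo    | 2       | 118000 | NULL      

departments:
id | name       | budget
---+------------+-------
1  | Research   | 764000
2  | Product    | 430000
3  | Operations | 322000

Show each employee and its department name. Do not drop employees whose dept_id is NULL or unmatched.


LEFT JOIN keeps every row from employees (the left table); where dept_id has no match in departments, the department columns become NULL. Walk through each employee:
  - employee 1 (Nate): dept_id=3 -> matches Operations
  - employee 2 (Olivia): dept_id=NULL, no match -> kept with NULL
  - employee 3 (Karen): dept_id=NULL, no match -> kept with NULL
  - employee 4 (Chris): dept_id=2 -> matches Product
  - employee 5 (Grace): dept_id=3 -> matches Operations
  - employee 6 (Bob): dept_id=3 -> matches Operations
  - employee 7 (Wendy): dept_id=3 -> matches Operations
  - employee 8 (Leo): dept_id=2 -> matches Product
All 8 rows appear; 2 have NULL department.

SQL:
SELECT a.name, b.name AS department
FROM employees a
LEFT JOIN departments b ON a.dept_id = b.id

Result:
name   | department
-------+-----------
Nate   | Operations
Olivia | NULL      
Karen  | NULL      
Chris  | Product   
Grace  | Operations
Bob    | Operations
Wendy  | Operations
Leo    | Product   


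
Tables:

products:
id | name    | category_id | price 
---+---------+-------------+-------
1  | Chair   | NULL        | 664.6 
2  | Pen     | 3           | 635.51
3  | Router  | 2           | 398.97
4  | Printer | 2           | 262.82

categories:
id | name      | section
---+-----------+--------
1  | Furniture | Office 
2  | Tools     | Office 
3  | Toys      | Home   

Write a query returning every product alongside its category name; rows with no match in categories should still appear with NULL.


LEFT JOIN keeps every row from products (the left table); where category_id has no match in categories, the category columns become NULL. Walk through each product:
  - product 1 (Chair): category_id=NULL, no match -> kept with NULL
  - product 2 (Pen): category_id=3 -> matches Toys
  - product 3 (Router): category_id=2 -> matches Tools
  - product 4 (Printer): category_id=2 -> matches Tools
All 4 rows appear; 1 has NULL category.

SQL:
SELECT a.name, b.name AS category
FROM products a
LEFT JOIN categories b ON a.category_id = b.id

Result:
name    | category
--------+---------
Chair   | NULL    
Pen     | Toys    
Router  | Tools   
Printer | Tools   


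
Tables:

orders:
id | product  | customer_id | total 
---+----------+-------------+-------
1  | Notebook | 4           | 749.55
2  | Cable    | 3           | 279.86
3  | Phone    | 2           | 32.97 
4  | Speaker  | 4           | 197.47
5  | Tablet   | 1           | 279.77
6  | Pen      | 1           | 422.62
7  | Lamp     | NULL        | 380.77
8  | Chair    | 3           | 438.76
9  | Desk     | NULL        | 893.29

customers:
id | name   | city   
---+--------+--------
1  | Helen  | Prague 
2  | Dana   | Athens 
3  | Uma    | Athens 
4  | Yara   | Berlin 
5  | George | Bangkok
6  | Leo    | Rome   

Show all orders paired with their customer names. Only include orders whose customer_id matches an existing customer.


INNER JOIN keeps only orders rows whose customer_id matches an id in customers. Walk through each order:
  - order 1 (Notebook): customer_id=4 -> matches Yara
  - order 2 (Cable): customer_id=3 -> matches Uma
  - order 3 (Phone): customer_id=2 -> matches Dana
  - order 4 (Speaker): customer_id=4 -> matches Yara
  - order 5 (Tablet): customer_id=1 -> matches Helen
  - order 6 (Pen): customer_id=1 -> matches Helen
  - order 7 (Lamp): customer_id=NULL, no match -> dropped
  - order 8 (Chair): customer_id=3 -> matches Uma
  - order 9 (Desk): customer_id=NULL, no match -> dropped
So 2 of 9 rows are dropped.

SQL:
SELECT a.product, b.name AS customer
FROM orders a
INNER JOIN customers b ON a.customer_id = b.id

Result:
product  | customer
---------+---------
Notebook | Yara    
Cable    | Uma     
Phone    | Dana    
Speaker  | Yara    
Tablet   | Helen   
Pen      | Helen   
Chair    | Uma     


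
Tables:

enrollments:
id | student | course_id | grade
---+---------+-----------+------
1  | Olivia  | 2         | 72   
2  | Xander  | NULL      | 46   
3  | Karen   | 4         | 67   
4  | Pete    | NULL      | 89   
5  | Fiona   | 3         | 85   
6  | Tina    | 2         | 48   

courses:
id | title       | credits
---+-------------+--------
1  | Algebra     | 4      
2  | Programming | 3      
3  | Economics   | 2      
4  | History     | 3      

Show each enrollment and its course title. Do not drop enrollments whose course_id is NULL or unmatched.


LEFT JOIN keeps every row from enrollments (the left table); where course_id has no match in courses, the course columns become NULL. Walk through each enrollment:
  - enrollment 1 (Olivia): course_id=2 -> matches Programming
  - enrollment 2 (Xander): course_id=NULL, no match -> kept with NULL
  - enrollment 3 (Karen): course_id=4 -> matches History
  - enrollment 4 (Pete): course_id=NULL, no match -> kept with NULL
  - enrollment 5 (Fiona): course_id=3 -> matches Economics
  - enrollment 6 (Tina): course_id=2 -> matches Programming
All 6 rows appear; 2 have NULL course.

SQL:
SELECT a.student, b.title AS course
FROM enrollments a
LEFT JOIN courses b ON a.course_id = b.id

Result:
student | course     
--------+------------
Olivia  | Programming
Xander  | NULL       
Karen   | History    
Pete    | NULL       
Fiona   | Economics  
Tina    | Programming


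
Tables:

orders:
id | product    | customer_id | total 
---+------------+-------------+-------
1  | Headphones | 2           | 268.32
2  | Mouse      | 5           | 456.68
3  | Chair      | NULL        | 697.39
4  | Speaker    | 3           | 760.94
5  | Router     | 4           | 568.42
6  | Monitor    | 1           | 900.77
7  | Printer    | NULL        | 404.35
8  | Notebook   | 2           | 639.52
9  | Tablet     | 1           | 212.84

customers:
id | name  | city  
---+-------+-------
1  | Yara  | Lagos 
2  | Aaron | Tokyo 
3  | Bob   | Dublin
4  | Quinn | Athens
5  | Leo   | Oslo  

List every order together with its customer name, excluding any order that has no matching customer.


INNER JOIN keeps only orders rows whose customer_id matches an id in customers. Walk through each order:
  - order 1 (Headphones): customer_id=2 -> matches Aaron
  - order 2 (Mouse): customer_id=5 -> matches Leo
  - order 3 (Chair): customer_id=NULL, no match -> dropped
  - order 4 (Speaker): customer_id=3 -> matches Bob
  - order 5 (Router): customer_id=4 -> matches Quinn
  - order 6 (Monitor): customer_id=1 -> matches Yara
  - order 7 (Printer): customer_id=NULL, no match -> dropped
  - order 8 (Notebook): customer_id=2 -> matches Aaron
  - order 9 (Tablet): customer_id=1 -> matches Yara
So 2 of 9 rows are dropped.

SQL:
SELECT a.product, b.name AS customer
FROM orders a
INNER JOIN customers b ON a.customer_id = b.id

Result:
product    | customer
-----------+---------
Headphones | Aaron   
Mouse      | Leo     
Speaker    | Bob     
Router     | Quinn   
Monitor    | Yara    
Notebook   | Aaron   
Tablet     | Yara    


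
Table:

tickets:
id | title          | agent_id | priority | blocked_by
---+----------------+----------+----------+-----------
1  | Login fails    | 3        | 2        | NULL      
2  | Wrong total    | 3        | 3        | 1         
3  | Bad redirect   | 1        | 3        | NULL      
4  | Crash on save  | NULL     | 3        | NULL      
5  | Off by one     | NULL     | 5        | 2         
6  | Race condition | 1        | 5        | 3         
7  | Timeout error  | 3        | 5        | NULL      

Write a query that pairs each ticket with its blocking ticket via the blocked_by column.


This is a self-join: tickets is joined to a second copy of itself, matching each row's blocked_by to another row's id. Use LEFT JOIN so rows with blocked_by=NULL are kept.
  - ticket 1 (Login fails): blocked_by=NULL -> NULL
  - ticket 2 (Wrong total): blocked_by=1 -> Login fails
  - ticket 3 (Bad redirect): blocked_by=NULL -> NULL
  - ticket 4 (Crash on save): blocked_by=NULL -> NULL
  - ticket 5 (Off by one): blocked_by=2 -> Wrong total
  - ticket 6 (Race condition): blocked_by=3 -> Bad redirect
  - ticket 7 (Timeout error): blocked_by=NULL -> NULL

SQL:
SELECT a.title AS item, b.title AS blocked_by
FROM tickets a
LEFT JOIN tickets b ON a.blocked_by = b.id

Result:
item           | blocked_by  
---------------+-------------
Login fails    | NULL        
Wrong total    | Login fails 
Bad redirect   | NULL        
Crash on save  | NULL        
Off by one     | Wrong total 
Race condition | Bad redirect
Timeout error  | NULL        


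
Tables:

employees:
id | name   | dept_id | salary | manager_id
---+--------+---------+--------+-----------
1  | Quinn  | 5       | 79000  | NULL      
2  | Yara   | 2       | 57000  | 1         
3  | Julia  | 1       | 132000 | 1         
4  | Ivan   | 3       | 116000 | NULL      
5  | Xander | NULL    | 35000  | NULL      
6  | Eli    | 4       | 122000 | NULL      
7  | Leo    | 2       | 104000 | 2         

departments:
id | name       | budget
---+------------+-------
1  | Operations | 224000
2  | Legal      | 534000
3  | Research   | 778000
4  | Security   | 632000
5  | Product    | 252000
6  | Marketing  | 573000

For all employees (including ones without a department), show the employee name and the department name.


LEFT JOIN keeps every row from employees (the left table); where dept_id has no match in departments, the department columns become NULL. Walk through each employee:
  - employee 1 (Quinn): dept_id=5 -> matches Product
  - employee 2 (Yara): dept_id=2 -> matches Legal
  - employee 3 (Julia): dept_id=1 -> matches Operations
  - employee 4 (Ivan): dept_id=3 -> matches Research
  - employee 5 (Xander): dept_id=NULL, no match -> kept with NULL
  - employee 6 (Eli): dept_id=4 -> matches Security
  - employee 7 (Leo): dept_id=2 -> matches Legal
All 7 rows appear; 1 has NULL department.

SQL:
SELECT a.name, b.name AS department
FROM employees a
LEFT JOIN departments b ON a.dept_id = b.id

Result:
name   | department
-------+-----------
Quinn  | Product   
Yara   | Legal     
Julia  | Operations
Ivan   | Research  
Xander | NULL      
Eli    | Security  
Leo    | Legal     


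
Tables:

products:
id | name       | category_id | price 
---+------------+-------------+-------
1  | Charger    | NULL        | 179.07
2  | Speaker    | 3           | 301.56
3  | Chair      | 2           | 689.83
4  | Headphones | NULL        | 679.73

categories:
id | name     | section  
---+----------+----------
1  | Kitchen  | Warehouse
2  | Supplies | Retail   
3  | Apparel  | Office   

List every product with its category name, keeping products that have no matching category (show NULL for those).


LEFT JOIN keeps every row from products (the left table); where category_id has no match in categories, the category columns become NULL. Walk through each product:
  - product 1 (Charger): category_id=NULL, no match -> kept with NULL
  - product 2 (Speaker): category_id=3 -> matches Apparel
  - product 3 (Chair): category_id=2 -> matches Supplies
  - product 4 (Headphones): category_id=NULL, no match -> kept with NULL
All 4 rows appear; 2 have NULL category.

SQL:
SELECT a.name, b.name AS category
FROM products a
LEFT JOIN categories b ON a.category_id = b.id

Result:
name       | category
-----------+---------
Charger    | NULL    
Speaker    | Apparel 
Chair      | Supplies
Headphones | NULL    


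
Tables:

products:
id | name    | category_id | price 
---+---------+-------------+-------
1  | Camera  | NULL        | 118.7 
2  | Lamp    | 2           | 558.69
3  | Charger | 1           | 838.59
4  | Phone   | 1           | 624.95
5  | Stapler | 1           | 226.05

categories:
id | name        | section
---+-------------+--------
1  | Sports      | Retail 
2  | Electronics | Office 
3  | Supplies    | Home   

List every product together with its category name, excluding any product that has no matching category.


INNER JOIN keeps only products rows whose category_id matches an id in categories. Walk through each product:
  - product 1 (Camera): category_id=NULL, no match -> dropped
  - product 2 (Lamp): category_id=2 -> matches Electronics
  - product 3 (Charger): category_id=1 -> matches Sports
  - product 4 (Phone): category_id=1 -> matches Sports
  - product 5 (Stapler): category_id=1 -> matches Sports
So 1 of 5 rows is dropped.

SQL:
SELECT a.name, b.name AS category
FROM products a
INNER JOIN categories b ON a.category_id = b.id

Result:
name    | category   
--------+------------
Lamp    | Electronics
Charger | Sports     
Phone   | Sports     
Stapler | Sports     


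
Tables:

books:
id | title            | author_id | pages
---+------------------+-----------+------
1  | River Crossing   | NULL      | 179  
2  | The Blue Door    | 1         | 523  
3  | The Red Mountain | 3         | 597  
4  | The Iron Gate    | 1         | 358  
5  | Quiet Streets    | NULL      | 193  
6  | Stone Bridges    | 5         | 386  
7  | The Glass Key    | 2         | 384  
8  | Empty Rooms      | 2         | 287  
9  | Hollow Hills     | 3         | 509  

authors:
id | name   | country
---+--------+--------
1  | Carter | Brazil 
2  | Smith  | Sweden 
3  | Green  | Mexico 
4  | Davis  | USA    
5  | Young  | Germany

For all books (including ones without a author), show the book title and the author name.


LEFT JOIN keeps every row from books (the left table); where author_id has no match in authors, the author columns become NULL. Walk through each book:
  - book 1 (River Crossing): author_id=NULL, no match -> kept with NULL
  - book 2 (The Blue Door): author_id=1 -> matches Carter
  - book 3 (The Red Mountain): author_id=3 -> matches Green
  - book 4 (The Iron Gate): author_id=1 -> matches Carter
  - book 5 (Quiet Streets): author_id=NULL, no match -> kept with NULL
  - book 6 (Stone Bridges): author_id=5 -> matches Young
  - book 7 (The Glass Key): author_id=2 -> matches Smith
  - book 8 (Empty Rooms): author_id=2 -> matches Smith
  - book 9 (Hollow Hills): author_id=3 -> matches Green
All 9 rows appear; 2 have NULL author.

SQL:
SELECT a.title, b.name AS author
FROM books a
LEFT JOIN authors b ON a.author_id = b.id

Result:
title            | author
-----------------+-------
River Crossing   | NULL  
The Blue Door    | Carter
The Red Mountain | Green 
The Iron Gate    | Carter
Quiet Streets    | NULL  
Stone Bridges    | Young 
The Glass Key    | Smith 
Empty Rooms      | Smith 
Hollow Hills     | Green 


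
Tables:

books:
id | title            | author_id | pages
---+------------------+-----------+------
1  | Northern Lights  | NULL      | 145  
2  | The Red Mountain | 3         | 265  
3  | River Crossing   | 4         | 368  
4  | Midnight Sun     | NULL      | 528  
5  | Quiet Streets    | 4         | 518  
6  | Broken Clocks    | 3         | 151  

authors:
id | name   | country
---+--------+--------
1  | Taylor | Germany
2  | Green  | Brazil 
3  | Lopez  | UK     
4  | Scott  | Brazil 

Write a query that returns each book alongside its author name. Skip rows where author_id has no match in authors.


INNER JOIN keeps only books rows whose author_id matches an id in authors. Walk through each book:
  - book 1 (Northern Lights): author_id=NULL, no match -> dropped
  - book 2 (The Red Mountain): author_id=3 -> matches Lopez
  - book 3 (River Crossing): author_id=4 -> matches Scott
  - book 4 (Midnight Sun): author_id=NULL, no match -> dropped
  - book 5 (Quiet Streets): author_id=4 -> matches Scott
  - book 6 (Broken Clocks): author_id=3 -> matches Lopez
So 2 of 6 rows are dropped.

SQL:
SELECT a.title, b.name AS author
FROM books a
INNER JOIN authors b ON a.author_id = b.id

Result:
title            | author
-----------------+-------
The Red Mountain | Lopez 
River Crossing   | Scott 
Quiet Streets    | Scott 
Broken Clocks    | Lopez 


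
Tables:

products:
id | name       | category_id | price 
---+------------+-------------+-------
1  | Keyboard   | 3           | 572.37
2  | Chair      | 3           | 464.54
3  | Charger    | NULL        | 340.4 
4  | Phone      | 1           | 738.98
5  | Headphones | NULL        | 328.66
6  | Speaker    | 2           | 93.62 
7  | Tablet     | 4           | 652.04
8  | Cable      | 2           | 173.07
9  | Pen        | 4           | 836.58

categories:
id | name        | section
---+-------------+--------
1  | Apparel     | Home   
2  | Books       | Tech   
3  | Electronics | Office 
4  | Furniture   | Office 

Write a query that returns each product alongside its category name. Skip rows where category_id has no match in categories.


INNER JOIN keeps only products rows whose category_id matches an id in categories. Walk through each product:
  - product 1 (Keyboard): category_id=3 -> matches Electronics
  - product 2 (Chair): category_id=3 -> matches Electronics
  - product 3 (Charger): category_id=NULL, no match -> dropped
  - product 4 (Phone): category_id=1 -> matches Apparel
  - product 5 (Headphones): category_id=NULL, no match -> dropped
  - product 6 (Speaker): category_id=2 -> matches Books
  - product 7 (Tablet): category_id=4 -> matches Furniture
  - product 8 (Cable): category_id=2 -> matches Books
  - product 9 (Pen): category_id=4 -> matches Furniture
So 2 of 9 rows are dropped.

SQL:
SELECT a.name, b.name AS category
FROM products a
INNER JOIN categories b ON a.category_id = b.id

Result:
name     | category   
---------+------------
Keyboard | Electronics
Chair    | Electronics
Phone    | Apparel    
Speaker  | Books      
Tablet   | Furniture  
Cable    | Books      
Pen      | Furniture  


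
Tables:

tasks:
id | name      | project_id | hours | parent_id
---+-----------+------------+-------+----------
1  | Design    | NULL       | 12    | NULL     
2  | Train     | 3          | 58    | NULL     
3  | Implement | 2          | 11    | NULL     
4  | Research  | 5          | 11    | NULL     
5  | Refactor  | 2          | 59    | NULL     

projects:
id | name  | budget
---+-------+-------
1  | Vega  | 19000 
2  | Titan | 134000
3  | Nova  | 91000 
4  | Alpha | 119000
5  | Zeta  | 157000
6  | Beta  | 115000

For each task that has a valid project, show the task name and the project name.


INNER JOIN keeps only tasks rows whose project_id matches an id in projects. Walk through each task:
  - task 1 (Design): project_id=NULL, no match -> dropped
  - task 2 (Train): project_id=3 -> matches Nova
  - task 3 (Implement): project_id=2 -> matches Titan
  - task 4 (Research): project_id=5 -> matches Zeta
  - task 5 (Refactor): project_id=2 -> matches Titan
So 1 of 5 rows is dropped.

SQL:
SELECT a.name, b.name AS project
FROM tasks a
INNER JOIN projects b ON a.project_id = b.id

Result:
name      | project
----------+--------
Train     | Nova   
Implement | Titan  
Research  | Zeta   
Refactor  | Titan  


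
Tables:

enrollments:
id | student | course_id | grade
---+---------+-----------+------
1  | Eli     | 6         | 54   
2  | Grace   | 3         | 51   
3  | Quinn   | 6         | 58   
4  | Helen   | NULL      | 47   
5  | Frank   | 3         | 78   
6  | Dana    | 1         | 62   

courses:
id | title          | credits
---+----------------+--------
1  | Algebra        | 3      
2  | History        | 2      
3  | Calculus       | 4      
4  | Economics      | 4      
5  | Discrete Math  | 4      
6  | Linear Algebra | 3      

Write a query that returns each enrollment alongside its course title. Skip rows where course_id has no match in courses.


INNER JOIN keeps only enrollments rows whose course_id matches an id in courses. Walk through each enrollment:
  - enrollment 1 (Eli): course_id=6 -> matches Linear Algebra
  - enrollment 2 (Grace): course_id=3 -> matches Calculus
  - enrollment 3 (Quinn): course_id=6 -> matches Linear Algebra
  - enrollment 4 (Helen): course_id=NULL, no match -> dropped
  - enrollment 5 (Frank): course_id=3 -> matches Calculus
  - enrollment 6 (Dana): course_id=1 -> matches Algebra
So 1 of 6 rows is dropped.

SQL:
SELECT a.student, b.title AS course
FROM enrollments a
INNER JOIN courses b ON a.course_id = b.id

Result:
student | course        
--------+---------------
Eli     | Linear Algebra
Grace   | Calculus      
Quinn   | Linear Algebra
Frank   | Calculus      
Dana    | Algebra       


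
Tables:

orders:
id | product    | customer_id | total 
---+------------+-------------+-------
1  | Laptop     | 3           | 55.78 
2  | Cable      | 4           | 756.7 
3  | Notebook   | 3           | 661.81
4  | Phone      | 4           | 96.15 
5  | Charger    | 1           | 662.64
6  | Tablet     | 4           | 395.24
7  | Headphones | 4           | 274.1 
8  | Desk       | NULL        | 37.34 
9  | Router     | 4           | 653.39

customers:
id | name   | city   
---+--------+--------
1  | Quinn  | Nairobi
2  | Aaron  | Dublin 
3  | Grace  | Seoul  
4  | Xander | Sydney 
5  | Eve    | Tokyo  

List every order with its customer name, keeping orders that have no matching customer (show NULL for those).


LEFT JOIN keeps every row from orders (the left table); where customer_id has no match in customers, the customer columns become NULL. Walk through each order:
  - order 1 (Laptop): customer_id=3 -> matches Grace
  - order 2 (Cable): customer_id=4 -> matches Xander
  - order 3 (Notebook): customer_id=3 -> matches Grace
  - order 4 (Phone): customer_id=4 -> matches Xander
  - order 5 (Charger): customer_id=1 -> matches Quinn
  - order 6 (Tablet): customer_id=4 -> matches Xander
  - order 7 (Headphones): customer_id=4 -> matches Xander
  - order 8 (Desk): customer_id=NULL, no match -> kept with NULL
  - order 9 (Router): customer_id=4 -> matches Xander
All 9 rows appear; 1 has NULL customer.

SQL:
SELECT a.product, b.name AS customer
FROM orders a
LEFT JOIN customers b ON a.customer_id = b.id

Result:
product    | customer
-----------+---------
Laptop     | Grace   
Cable      | Xander  
Notebook   | Grace   
Phone      | Xander  
Charger    | Quinn   
Tablet     | Xander  
Headphones | Xander  
Desk       | NULL    
Router     | Xander  


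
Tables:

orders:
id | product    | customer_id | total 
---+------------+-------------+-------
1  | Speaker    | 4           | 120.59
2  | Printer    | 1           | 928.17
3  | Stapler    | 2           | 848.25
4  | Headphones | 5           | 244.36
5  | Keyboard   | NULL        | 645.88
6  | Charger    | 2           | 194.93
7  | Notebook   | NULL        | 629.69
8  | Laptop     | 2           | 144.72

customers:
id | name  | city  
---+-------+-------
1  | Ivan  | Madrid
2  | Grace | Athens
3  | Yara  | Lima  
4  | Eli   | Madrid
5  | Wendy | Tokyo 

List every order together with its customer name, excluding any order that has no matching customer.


INNER JOIN keeps only orders rows whose customer_id matches an id in customers. Walk through each order:
  - order 1 (Speaker): customer_id=4 -> matches Eli
  - order 2 (Printer): customer_id=1 -> matches Ivan
  - order 3 (Stapler): customer_id=2 -> matches Grace
  - order 4 (Headphones): customer_id=5 -> matches Wendy
  - order 5 (Keyboard): customer_id=NULL, no match -> dropped
  - order 6 (Charger): customer_id=2 -> matches Grace
  - order 7 (Notebook): customer_id=NULL, no match -> dropped
  - order 8 (Laptop): customer_id=2 -> matches Grace
So 2 of 8 rows are dropped.

SQL:
SELECT a.product, b.name AS customer
FROM orders a
INNER JOIN customers b ON a.customer_id = b.id

Result:
product    | customer
-----------+---------
Speaker    | Eli     
Printer    | Ivan    
Stapler    | Grace   
Headphones | Wendy   
Charger    | Grace   
Laptop     | Grace   


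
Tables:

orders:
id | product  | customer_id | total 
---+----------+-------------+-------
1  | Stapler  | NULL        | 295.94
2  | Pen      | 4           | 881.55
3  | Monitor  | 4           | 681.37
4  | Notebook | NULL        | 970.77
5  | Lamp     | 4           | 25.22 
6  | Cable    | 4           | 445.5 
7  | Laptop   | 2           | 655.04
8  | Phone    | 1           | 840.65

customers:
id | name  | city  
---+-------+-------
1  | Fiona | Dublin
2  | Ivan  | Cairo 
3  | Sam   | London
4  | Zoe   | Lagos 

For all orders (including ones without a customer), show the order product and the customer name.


LEFT JOIN keeps every row from orders (the left table); where customer_id has no match in customers, the customer columns become NULL. Walk through each order:
  - order 1 (Stapler): customer_id=NULL, no match -> kept with NULL
  - order 2 (Pen): customer_id=4 -> matches Zoe
  - order 3 (Monitor): customer_id=4 -> matches Zoe
  - order 4 (Notebook): customer_id=NULL, no match -> kept with NULL
  - order 5 (Lamp): customer_id=4 -> matches Zoe
  - order 6 (Cable): customer_id=4 -> matches Zoe
  - order 7 (Laptop): customer_id=2 -> matches Ivan
  - order 8 (Phone): customer_id=1 -> matches Fiona
All 8 rows appear; 2 have NULL customer.

SQL:
SELECT a.product, b.name AS customer
FROM orders a
LEFT JOIN customers b ON a.customer_id = b.id

Result:
product  | customer
---------+---------
Stapler  | NULL    
Pen      | Zoe     
Monitor  | Zoe     
Notebook | NULL    
Lamp     | Zoe     
Cable    | Zoe     
Laptop   | Ivan    
Phone    | Fiona   


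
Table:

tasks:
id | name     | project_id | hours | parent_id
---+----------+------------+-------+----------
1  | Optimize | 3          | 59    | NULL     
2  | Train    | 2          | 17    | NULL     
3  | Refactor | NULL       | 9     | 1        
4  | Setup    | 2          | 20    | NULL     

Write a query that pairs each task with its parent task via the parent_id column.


This is a self-join: tasks is joined to a second copy of itself, matching each row's parent_id to another row's id. Use LEFT JOIN so rows with parent_id=NULL are kept.
  - task 1 (Optimize): parent_id=NULL -> NULL
  - task 2 (Train): parent_id=NULL -> NULL
  - task 3 (Refactor): parent_id=1 -> Optimize
  - task 4 (Setup): parent_id=NULL -> NULL

SQL:
SELECT a.name AS item, b.name AS parent
FROM tasks a
LEFT JOIN tasks b ON a.parent_id = b.id

Result:
item     | parent  
---------+---------
Optimize | NULL    
Train    | NULL    
Refactor | Optimize
Setup    | NULL    


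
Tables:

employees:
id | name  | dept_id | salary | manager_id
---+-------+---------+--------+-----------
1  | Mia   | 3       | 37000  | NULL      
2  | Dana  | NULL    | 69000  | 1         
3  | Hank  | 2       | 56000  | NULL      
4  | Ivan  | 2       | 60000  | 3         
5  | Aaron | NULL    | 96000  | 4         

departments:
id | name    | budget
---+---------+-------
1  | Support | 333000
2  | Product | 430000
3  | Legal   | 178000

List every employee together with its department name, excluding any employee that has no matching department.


INNER JOIN keeps only employees rows whose dept_id matches an id in departments. Walk through each employee:
  - employee 1 (Mia): dept_id=3 -> matches Legal
  - employee 2 (Dana): dept_id=NULL, no match -> dropped
  - employee 3 (Hank): dept_id=2 -> matches Product
  - employee 4 (Ivan): dept_id=2 -> matches Product
  - employee 5 (Aaron): dept_id=NULL, no match -> dropped
So 2 of 5 rows are dropped.

SQL:
SELECT a.name, b.name AS department
FROM employees a
INNER JOIN departments b ON a.dept_id = b.id

Result:
name | department
-----+-----------
Mia  | Legal     
Hank | Product   
Ivan | Product   


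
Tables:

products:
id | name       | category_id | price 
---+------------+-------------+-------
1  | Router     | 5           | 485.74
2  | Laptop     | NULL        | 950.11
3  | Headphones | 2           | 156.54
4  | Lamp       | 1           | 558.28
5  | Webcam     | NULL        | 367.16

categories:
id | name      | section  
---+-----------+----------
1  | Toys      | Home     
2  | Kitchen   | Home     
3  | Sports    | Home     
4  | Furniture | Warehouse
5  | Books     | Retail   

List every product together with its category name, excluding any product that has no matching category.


INNER JOIN keeps only products rows whose category_id matches an id in categories. Walk through each product:
  - product 1 (Router): category_id=5 -> matches Books
  - product 2 (Laptop): category_id=NULL, no match -> dropped
  - product 3 (Headphones): category_id=2 -> matches Kitchen
  - product 4 (Lamp): category_id=1 -> matches Toys
  - product 5 (Webcam): category_id=NULL, no match -> dropped
So 2 of 5 rows are dropped.

SQL:
SELECT a.name, b.name AS category
FROM products a
INNER JOIN categories b ON a.category_id = b.id

Result:
name       | category
-----------+---------
Router     | Books   
Headphones | Kitchen 
Lamp       | Toys    


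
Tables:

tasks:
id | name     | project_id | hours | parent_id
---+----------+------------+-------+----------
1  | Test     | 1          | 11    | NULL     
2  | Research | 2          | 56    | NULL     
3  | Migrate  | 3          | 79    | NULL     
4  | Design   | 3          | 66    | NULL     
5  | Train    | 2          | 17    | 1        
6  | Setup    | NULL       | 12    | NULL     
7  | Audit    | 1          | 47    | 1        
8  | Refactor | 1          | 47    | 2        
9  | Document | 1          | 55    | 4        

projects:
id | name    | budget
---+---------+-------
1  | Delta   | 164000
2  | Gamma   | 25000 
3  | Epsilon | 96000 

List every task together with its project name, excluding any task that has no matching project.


INNER JOIN keeps only tasks rows whose project_id matches an id in projects. Walk through each task:
  - task 1 (Test): project_id=1 -> matches Delta
  - task 2 (Research): project_id=2 -> matches Gamma
  - task 3 (Migrate): project_id=3 -> matches Epsilon
  - task 4 (Design): project_id=3 -> matches Epsilon
  - task 5 (Train): project_id=2 -> matches Gamma
  - task 6 (Setup): project_id=NULL, no match -> dropped
  - task 7 (Audit): project_id=1 -> matches Delta
  - task 8 (Refactor): project_id=1 -> matches Delta
  - task 9 (Document): project_id=1 -> matches Delta
So 1 of 9 rows is dropped.

SQL:
SELECT a.name, b.name AS project
FROM tasks a
INNER JOIN projects b ON a.project_id = b.id

Result:
name     | project
---------+--------
Test     | Delta  
Research | Gamma  
Migrate  | Epsilon
Design   | Epsilon
Train    | Gamma  
Audit    | Delta  
Refactor | Delta  
Document | Delta  


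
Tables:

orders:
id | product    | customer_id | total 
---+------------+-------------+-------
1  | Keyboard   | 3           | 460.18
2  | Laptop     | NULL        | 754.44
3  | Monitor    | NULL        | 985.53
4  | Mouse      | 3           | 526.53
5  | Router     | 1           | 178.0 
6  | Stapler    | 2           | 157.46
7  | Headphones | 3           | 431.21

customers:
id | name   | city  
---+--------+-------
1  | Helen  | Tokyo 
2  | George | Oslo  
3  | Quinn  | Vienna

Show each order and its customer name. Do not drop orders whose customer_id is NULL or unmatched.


LEFT JOIN keeps every row from orders (the left table); where customer_id has no match in customers, the customer columns become NULL. Walk through each order:
  - order 1 (Keyboard): customer_id=3 -> matches Quinn
  - order 2 (Laptop): customer_id=NULL, no match -> kept with NULL
  - order 3 (Monitor): customer_id=NULL, no match -> kept with NULL
  - order 4 (Mouse): customer_id=3 -> matches Quinn
  - order 5 (Router): customer_id=1 -> matches Helen
  - order 6 (Stapler): customer_id=2 -> matches George
  - order 7 (Headphones): customer_id=3 -> matches Quinn
All 7 rows appear; 2 have NULL customer.

SQL:
SELECT a.product, b.name AS customer
FROM orders a
LEFT JOIN customers b ON a.customer_id = b.id

Result:
product    | customer
-----------+---------
Keyboard   | Quinn   
Laptop     | NULL    
Monitor    | NULL    
Mouse      | Quinn   
Router     | Helen   
Stapler    | George  
Headphones | Quinn   


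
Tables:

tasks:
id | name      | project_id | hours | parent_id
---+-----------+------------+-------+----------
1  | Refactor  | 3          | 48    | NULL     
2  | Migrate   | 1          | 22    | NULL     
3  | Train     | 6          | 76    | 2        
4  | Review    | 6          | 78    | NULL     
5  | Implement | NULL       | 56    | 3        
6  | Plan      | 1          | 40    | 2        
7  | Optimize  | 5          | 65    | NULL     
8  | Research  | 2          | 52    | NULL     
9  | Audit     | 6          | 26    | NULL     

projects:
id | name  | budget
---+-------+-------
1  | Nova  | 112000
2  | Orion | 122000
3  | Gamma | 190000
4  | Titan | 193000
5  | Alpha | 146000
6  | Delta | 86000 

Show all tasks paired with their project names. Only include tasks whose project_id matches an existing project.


INNER JOIN keeps only tasks rows whose project_id matches an id in projects. Walk through each task:
  - task 1 (Refactor): project_id=3 -> matches Gamma
  - task 2 (Migrate): project_id=1 -> matches Nova
  - task 3 (Train): project_id=6 -> matches Delta
  - task 4 (Review): project_id=6 -> matches Delta
  - task 5 (Implement): project_id=NULL, no match -> dropped
  - task 6 (Plan): project_id=1 -> matches Nova
  - task 7 (Optimize): project_id=5 -> matches Alpha
  - task 8 (Research): project_id=2 -> matches Orion
  - task 9 (Audit): project_id=6 -> matches Delta
So 1 of 9 rows is dropped.

SQL:
SELECT a.name, b.name AS project
FROM tasks a
INNER JOIN projects b ON a.project_id = b.id

Result:
name     | project
---------+--------
Refactor | Gamma  
Migrate  | Nova   
Train    | Delta  
Review   | Delta  
Plan     | Nova   
Optimize | Alpha  
Research | Orion  
Audit    | Delta  


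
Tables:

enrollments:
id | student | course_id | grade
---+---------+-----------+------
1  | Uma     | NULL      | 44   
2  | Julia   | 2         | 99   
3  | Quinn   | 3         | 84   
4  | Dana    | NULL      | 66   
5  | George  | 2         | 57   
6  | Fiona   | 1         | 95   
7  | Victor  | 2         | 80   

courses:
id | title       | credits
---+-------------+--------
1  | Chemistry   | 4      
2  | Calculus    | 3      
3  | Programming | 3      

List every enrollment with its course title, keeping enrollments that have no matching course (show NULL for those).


LEFT JOIN keeps every row from enrollments (the left table); where course_id has no match in courses, the course columns become NULL. Walk through each enrollment:
  - enrollment 1 (Uma): course_id=NULL, no match -> kept with NULL
  - enrollment 2 (Julia): course_id=2 -> matches Calculus
  - enrollment 3 (Quinn): course_id=3 -> matches Programming
  - enrollment 4 (Dana): course_id=NULL, no match -> kept with NULL
  - enrollment 5 (George): course_id=2 -> matches Calculus
  - enrollment 6 (Fiona): course_id=1 -> matches Chemistry
  - enrollment 7 (Victor): course_id=2 -> matches Calculus
All 7 rows appear; 2 have NULL course.

SQL:
SELECT a.student, b.title AS course
FROM enrollments a
LEFT JOIN courses b ON a.course_id = b.id

Result:
student | course     
--------+------------
Uma     | NULL       
Julia   | Calculus   
Quinn   | Programming
Dana    | NULL       
George  | Calculus   
Fiona   | Chemistry  
Victor  | Calculus   


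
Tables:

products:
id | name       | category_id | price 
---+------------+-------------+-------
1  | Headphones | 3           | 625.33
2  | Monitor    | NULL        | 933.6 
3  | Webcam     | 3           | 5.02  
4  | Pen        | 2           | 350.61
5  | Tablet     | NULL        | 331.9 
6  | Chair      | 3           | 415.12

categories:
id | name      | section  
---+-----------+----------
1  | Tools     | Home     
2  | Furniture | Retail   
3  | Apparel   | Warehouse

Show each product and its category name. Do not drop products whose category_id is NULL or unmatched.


LEFT JOIN keeps every row from products (the left table); where category_id has no match in categories, the category columns become NULL. Walk through each product:
  - product 1 (Headphones): category_id=3 -> matches Apparel
  - product 2 (Monitor): category_id=NULL, no match -> kept with NULL
  - product 3 (Webcam): category_id=3 -> matches Apparel
  - product 4 (Pen): category_id=2 -> matches Furniture
  - product 5 (Tablet): category_id=NULL, no match -> kept with NULL
  - product 6 (Chair): category_id=3 -> matches Apparel
All 6 rows appear; 2 have NULL category.

SQL:
SELECT a.name, b.name AS category
FROM products a
LEFT JOIN categories b ON a.category_id = b.id

Result:
name       | category 
-----------+----------
Headphones | Apparel  
Monitor    | NULL     
Webcam     | Apparel  
Pen        | Furniture
Tablet     | NULL     
Chair      | Apparel  
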